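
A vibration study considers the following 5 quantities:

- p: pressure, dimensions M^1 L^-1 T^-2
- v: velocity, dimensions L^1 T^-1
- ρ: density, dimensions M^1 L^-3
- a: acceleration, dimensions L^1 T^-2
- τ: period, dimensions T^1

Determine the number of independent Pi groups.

There are 5 variables and 3 base dimensions (M, L, T).
The dimension matrix has rank 3.
Independent dimensionless groups: 5 − 3 = 2.

2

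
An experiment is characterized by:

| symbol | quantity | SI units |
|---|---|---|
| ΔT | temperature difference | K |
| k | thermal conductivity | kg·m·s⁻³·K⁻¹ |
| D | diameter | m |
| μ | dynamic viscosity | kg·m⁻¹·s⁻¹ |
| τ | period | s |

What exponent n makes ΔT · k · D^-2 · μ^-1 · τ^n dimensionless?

Balance the T exponent: (1)·n from τ, plus (0) + (-3) − 2·(0) − (-1) = -2 from the rest, must sum to zero.
n − 2 = 0, so n = 2.

2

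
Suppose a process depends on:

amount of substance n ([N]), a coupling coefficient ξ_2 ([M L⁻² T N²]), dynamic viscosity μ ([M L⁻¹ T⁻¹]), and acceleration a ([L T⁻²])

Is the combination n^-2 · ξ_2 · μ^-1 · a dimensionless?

Sum the exponent of each base dimension across the product:
  M: −2·[n]_M + [ξ_2]_M − [μ]_M + [a]_M = −2·(0) + (1) − (1) + (0) = 0
  L: −2·[n]_L + [ξ_2]_L − [μ]_L + [a]_L = −2·(0) + (-2) − (-1) + (1) = 0
  T: −2·[n]_T + [ξ_2]_T − [μ]_T + [a]_T = −2·(0) + (1) − (-1) + (-2) = 0
  N: −2·[n]_N + [ξ_2]_N − [μ]_N + [a]_N = −2·(1) + (2) − (0) + (0) = 0
All base exponents vanish — dimensionless.

yes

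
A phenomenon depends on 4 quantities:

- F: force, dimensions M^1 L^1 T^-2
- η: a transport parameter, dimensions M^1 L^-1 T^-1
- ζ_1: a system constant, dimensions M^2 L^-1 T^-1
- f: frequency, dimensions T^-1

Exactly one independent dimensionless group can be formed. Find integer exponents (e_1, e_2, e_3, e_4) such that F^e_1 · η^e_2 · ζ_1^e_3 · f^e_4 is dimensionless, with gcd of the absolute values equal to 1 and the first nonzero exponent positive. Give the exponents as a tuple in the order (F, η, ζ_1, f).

(1, 3, -2, -3)

M: e_1·(1) + e_2·(1) + e_3·(2) + e_4·(0) = 0
L: e_1·(1) + e_2·(-1) + e_3·(-1) + e_4·(0) = 0
T: e_1·(-2) + e_2·(-1) + e_3·(-1) + e_4·(-1) = 0
Solving this homogeneous linear system for the smallest-integer solution (first nonzero entry positive) gives (1, 3, -2, -3).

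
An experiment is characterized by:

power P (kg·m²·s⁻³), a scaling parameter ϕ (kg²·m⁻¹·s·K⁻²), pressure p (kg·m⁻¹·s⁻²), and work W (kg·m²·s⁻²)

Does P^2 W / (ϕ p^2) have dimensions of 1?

Sum the exponent of each base dimension across the product:
  M: 2·[P]_M − [ϕ]_M − 2·[p]_M + [W]_M = 2·(1) − (2) − 2·(1) + (1) = -1
  L: 2·[P]_L − [ϕ]_L − 2·[p]_L + [W]_L = 2·(2) − (-1) − 2·(-1) + (2) = 9
  T: 2·[P]_T − [ϕ]_T − 2·[p]_T + [W]_T = 2·(-3) − (1) − 2·(-2) + (-2) = -5
  Θ: 2·[P]_Θ − [ϕ]_Θ − 2·[p]_Θ + [W]_Θ = 2·(0) − (-2) − 2·(0) + (0) = 2
Net dimensions [M⁻¹ L⁹ T⁻⁵ Θ²] ≠ [1] — not dimensionless.

no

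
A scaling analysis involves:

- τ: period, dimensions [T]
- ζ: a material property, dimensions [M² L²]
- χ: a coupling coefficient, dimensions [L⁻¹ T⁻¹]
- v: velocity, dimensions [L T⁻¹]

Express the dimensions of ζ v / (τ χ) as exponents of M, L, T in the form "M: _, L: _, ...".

Collect each base-dimension exponent across the product:
  M: −(0) + (2) − (0) + (0) = 2
  L: −(0) + (2) − (-1) + (1) = 4
  T: −(1) + (0) − (-1) + (-1) = -1
So the dimensions are [M² L⁴ T⁻¹].

M: 2, L: 4, T: -1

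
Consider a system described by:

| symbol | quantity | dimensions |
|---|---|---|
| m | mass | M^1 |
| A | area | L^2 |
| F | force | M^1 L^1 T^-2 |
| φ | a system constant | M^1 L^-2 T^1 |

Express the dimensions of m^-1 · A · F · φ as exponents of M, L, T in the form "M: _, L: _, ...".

M: 1, L: 1, T: -1

Collect each base-dimension exponent across the product:
  M: −(1) + (0) + (1) + (1) = 1
  L: −(0) + (2) + (1) + (-2) = 1
  T: −(0) + (0) + (-2) + (1) = -1
So the dimensions are [M L T⁻¹].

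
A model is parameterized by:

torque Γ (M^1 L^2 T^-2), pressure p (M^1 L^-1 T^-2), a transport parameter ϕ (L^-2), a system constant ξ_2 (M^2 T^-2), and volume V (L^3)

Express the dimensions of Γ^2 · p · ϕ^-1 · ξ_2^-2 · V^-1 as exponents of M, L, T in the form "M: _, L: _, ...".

M: -1, L: 2, T: -2

Collect each base-dimension exponent across the product:
  M: 2·(1) + (1) − (0) − 2·(2) − (0) = -1
  L: 2·(2) + (-1) − (-2) − 2·(0) − (3) = 2
  T: 2·(-2) + (-2) − (0) − 2·(-2) − (0) = -2
So the dimensions are [M⁻¹ L² T⁻²].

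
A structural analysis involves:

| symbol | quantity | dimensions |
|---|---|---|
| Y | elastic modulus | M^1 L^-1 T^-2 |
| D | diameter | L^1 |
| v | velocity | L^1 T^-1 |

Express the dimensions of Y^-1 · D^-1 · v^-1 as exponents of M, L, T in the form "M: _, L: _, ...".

Collect each base-dimension exponent across the product:
  M: −(1) − (0) − (0) = -1
  L: −(-1) − (1) − (1) = -1
  T: −(-2) − (0) − (-1) = 3
So the dimensions are [M⁻¹ L⁻¹ T³].

M: -1, L: -1, T: 3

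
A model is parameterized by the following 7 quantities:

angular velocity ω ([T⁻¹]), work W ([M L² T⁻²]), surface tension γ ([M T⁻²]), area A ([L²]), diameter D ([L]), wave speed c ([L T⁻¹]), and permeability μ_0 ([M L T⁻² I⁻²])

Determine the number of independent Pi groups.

There are 7 variables and 4 base dimensions (M, L, T, I).
The dimension matrix has rank 4.
Independent dimensionless groups: 7 − 4 = 3.

3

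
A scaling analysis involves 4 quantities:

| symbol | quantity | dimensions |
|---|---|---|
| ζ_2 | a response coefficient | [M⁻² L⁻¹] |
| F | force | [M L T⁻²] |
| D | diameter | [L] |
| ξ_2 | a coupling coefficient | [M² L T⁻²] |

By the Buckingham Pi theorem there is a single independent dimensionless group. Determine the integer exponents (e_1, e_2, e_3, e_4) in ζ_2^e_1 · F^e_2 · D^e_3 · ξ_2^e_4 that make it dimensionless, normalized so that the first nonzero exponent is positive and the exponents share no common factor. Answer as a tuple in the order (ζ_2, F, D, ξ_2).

M: e_1·(-2) + e_2·(1) + e_3·(0) + e_4·(2) = 0
L: e_1·(-1) + e_2·(1) + e_3·(1) + e_4·(1) = 0
T: e_1·(0) + e_2·(-2) + e_3·(0) + e_4·(-2) = 0
Solving this homogeneous linear system for the smallest-integer solution (first nonzero entry positive) gives (1, -2, 1, 2).

(1, -2, 1, 2)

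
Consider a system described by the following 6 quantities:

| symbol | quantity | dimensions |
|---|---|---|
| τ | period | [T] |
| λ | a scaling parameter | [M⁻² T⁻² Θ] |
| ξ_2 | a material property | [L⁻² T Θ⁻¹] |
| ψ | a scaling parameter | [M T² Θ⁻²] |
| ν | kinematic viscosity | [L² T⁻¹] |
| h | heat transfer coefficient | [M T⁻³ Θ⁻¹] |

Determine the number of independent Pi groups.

There are 6 variables and 4 base dimensions (M, L, T, Θ).
The dimension matrix has rank 4.
Independent dimensionless groups: 6 − 4 = 2.

2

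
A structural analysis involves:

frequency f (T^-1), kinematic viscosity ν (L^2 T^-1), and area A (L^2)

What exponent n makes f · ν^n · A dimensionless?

-1

Balance the L exponent: (2)·n from ν, plus (0) + (2) = 2 from the rest, must sum to zero.
2n + 2 = 0, so n = -1.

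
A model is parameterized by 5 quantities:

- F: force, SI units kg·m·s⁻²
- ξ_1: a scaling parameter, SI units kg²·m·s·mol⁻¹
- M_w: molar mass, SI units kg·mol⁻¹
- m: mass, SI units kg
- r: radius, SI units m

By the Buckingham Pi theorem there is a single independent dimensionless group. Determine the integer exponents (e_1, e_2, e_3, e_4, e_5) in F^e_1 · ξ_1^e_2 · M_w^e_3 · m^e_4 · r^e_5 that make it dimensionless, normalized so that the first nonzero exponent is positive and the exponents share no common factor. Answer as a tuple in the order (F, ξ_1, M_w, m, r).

M: e_1·(1) + e_2·(2) + e_3·(1) + e_4·(1) + e_5·(0) = 0
L: e_1·(1) + e_2·(1) + e_3·(0) + e_4·(0) + e_5·(1) = 0
T: e_1·(-2) + e_2·(1) + e_3·(0) + e_4·(0) + e_5·(0) = 0
N: e_1·(0) + e_2·(-1) + e_3·(-1) + e_4·(0) + e_5·(0) = 0
Solving this homogeneous linear system for the smallest-integer solution (first nonzero entry positive) gives (1, 2, -2, -3, -3).

(1, 2, -2, -3, -3)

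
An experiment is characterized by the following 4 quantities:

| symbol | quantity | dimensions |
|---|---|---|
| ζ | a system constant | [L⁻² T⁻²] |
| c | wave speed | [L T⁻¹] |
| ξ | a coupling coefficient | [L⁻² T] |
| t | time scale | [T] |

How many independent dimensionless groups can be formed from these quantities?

There are 4 variables and 2 base dimensions (L, T).
The dimension matrix has rank 2.
Independent dimensionless groups: 4 − 2 = 2.

2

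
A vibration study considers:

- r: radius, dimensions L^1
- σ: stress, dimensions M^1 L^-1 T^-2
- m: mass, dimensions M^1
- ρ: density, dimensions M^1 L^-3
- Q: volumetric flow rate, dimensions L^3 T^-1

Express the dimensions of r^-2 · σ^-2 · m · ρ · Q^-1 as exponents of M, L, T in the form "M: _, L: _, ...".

M: 0, L: -6, T: 5

Collect each base-dimension exponent across the product:
  M: −2·(0) − 2·(1) + (1) + (1) − (0) = 0
  L: −2·(1) − 2·(-1) + (0) + (-3) − (3) = -6
  T: −2·(0) − 2·(-2) + (0) + (0) − (-1) = 5
So the dimensions are [L⁻⁶ T⁵].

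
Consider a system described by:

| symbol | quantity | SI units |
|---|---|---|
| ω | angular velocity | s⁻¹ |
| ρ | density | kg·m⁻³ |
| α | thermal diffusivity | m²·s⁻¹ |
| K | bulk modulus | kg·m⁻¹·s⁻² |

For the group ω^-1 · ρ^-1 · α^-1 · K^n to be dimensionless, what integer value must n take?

Balance the M exponent: (1)·n from K, plus −(0) − (1) − (0) = -1 from the rest, must sum to zero.
n − 1 = 0, so n = 1.

1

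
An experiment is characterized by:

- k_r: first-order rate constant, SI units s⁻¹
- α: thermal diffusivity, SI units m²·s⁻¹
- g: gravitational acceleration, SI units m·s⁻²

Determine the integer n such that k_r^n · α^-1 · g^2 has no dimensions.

Balance the T exponent: (-1)·n from k_r, plus −(-1) + 2·(-2) = -3 from the rest, must sum to zero.
−n − 3 = 0, so n = -3.

-3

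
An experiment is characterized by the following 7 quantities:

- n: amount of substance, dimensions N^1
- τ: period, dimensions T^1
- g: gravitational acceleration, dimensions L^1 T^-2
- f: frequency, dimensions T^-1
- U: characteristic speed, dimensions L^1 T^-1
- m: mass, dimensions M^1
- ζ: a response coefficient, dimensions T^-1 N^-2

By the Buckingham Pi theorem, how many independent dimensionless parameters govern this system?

3

There are 7 variables and 4 base dimensions (M, L, T, N).
The dimension matrix has rank 4.
Independent dimensionless groups: 7 − 4 = 3.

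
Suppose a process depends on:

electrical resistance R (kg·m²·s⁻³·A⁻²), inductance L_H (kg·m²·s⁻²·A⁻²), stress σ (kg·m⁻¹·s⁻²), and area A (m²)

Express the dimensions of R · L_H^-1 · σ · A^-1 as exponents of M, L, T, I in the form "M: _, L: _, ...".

Collect each base-dimension exponent across the product:
  M: (1) − (1) + (1) − (0) = 1
  L: (2) − (2) + (-1) − (2) = -3
  T: (-3) − (-2) + (-2) − (0) = -3
  I: (-2) − (-2) + (0) − (0) = 0
So the dimensions are [M L⁻³ T⁻³].

M: 1, L: -3, T: -3, I: 0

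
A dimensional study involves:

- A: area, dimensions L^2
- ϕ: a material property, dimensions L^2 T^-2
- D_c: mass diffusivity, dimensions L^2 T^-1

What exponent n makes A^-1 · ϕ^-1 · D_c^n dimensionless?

2

Balance the L exponent: (2)·n from D_c, plus −(2) − (2) = -4 from the rest, must sum to zero.
2n − 4 = 0, so n = 2.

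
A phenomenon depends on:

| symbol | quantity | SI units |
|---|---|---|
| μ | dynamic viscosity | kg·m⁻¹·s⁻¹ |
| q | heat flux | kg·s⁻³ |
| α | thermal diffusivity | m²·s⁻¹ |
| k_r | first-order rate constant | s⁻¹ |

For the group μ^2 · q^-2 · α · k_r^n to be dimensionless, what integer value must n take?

Balance the T exponent: (-1)·n from k_r, plus 2·(-1) − 2·(-3) + (-1) = 3 from the rest, must sum to zero.
−n + 3 = 0, so n = 3.

3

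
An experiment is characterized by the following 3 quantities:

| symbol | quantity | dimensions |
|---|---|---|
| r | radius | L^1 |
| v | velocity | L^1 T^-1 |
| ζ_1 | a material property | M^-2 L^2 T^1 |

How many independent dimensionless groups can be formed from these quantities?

There are 3 variables and 3 base dimensions (M, L, T).
The dimension matrix has rank 3.
Independent dimensionless groups: 3 − 3 = 0.

0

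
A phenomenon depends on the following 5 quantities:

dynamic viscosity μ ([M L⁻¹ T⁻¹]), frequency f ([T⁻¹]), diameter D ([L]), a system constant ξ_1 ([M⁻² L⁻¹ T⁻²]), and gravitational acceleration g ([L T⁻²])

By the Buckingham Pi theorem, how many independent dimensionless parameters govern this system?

2

There are 5 variables and 3 base dimensions (M, L, T).
The dimension matrix has rank 3.
Independent dimensionless groups: 5 − 3 = 2.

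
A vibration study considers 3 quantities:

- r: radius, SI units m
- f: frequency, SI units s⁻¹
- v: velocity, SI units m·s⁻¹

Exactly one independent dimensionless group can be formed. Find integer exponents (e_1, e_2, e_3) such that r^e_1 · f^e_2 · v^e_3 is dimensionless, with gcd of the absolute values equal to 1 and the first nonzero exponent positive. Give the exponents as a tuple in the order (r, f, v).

L: e_1·(1) + e_2·(0) + e_3·(1) = 0
T: e_1·(0) + e_2·(-1) + e_3·(-1) = 0
Solving this homogeneous linear system for the smallest-integer solution (first nonzero entry positive) gives (1, 1, -1).

(1, 1, -1)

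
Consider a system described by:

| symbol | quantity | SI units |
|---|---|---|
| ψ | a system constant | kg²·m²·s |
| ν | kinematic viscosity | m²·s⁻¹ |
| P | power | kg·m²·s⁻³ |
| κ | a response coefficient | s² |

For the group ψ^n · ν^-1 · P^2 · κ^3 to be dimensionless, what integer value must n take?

-1

Balance the M exponent: (2)·n from ψ, plus −(0) + 2·(1) + 3·(0) = 2 from the rest, must sum to zero.
2n + 2 = 0, so n = -1.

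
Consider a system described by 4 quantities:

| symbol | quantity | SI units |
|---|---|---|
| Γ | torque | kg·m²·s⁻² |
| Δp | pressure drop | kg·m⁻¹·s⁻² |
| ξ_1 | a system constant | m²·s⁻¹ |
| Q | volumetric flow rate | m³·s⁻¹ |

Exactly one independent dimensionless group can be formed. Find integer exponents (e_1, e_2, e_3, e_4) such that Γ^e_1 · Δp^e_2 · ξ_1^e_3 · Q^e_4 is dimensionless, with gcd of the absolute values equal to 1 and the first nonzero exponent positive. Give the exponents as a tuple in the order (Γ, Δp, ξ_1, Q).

(1, -1, 3, -3)

M: e_1·(1) + e_2·(1) + e_3·(0) + e_4·(0) = 0
L: e_1·(2) + e_2·(-1) + e_3·(2) + e_4·(3) = 0
T: e_1·(-2) + e_2·(-2) + e_3·(-1) + e_4·(-1) = 0
Solving this homogeneous linear system for the smallest-integer solution (first nonzero entry positive) gives (1, -1, 3, -3).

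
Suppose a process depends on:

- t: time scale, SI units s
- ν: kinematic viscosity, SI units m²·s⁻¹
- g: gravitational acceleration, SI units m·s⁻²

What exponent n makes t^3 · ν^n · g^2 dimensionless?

Balance the L exponent: (2)·n from ν, plus 3·(0) + 2·(1) = 2 from the rest, must sum to zero.
2n + 2 = 0, so n = -1.

-1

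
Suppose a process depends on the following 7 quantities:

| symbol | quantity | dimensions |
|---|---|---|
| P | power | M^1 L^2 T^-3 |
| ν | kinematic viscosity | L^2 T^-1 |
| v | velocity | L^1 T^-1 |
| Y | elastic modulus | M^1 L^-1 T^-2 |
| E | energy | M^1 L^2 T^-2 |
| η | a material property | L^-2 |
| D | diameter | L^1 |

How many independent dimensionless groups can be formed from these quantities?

4

There are 7 variables and 3 base dimensions (M, L, T).
The dimension matrix has rank 3.
Independent dimensionless groups: 7 − 3 = 4.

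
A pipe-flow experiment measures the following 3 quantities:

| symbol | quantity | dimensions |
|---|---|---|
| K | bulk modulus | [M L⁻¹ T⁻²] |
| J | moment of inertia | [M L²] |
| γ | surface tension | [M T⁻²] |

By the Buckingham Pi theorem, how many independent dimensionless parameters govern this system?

There are 3 variables and 3 base dimensions (M, L, T).
The dimension matrix has rank 3.
Independent dimensionless groups: 3 − 3 = 0.

0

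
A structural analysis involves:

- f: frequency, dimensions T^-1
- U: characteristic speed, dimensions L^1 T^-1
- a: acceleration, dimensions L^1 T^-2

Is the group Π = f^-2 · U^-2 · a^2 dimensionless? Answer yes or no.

yes

Sum the exponent of each base dimension across the product:
  L: −2·[f]_L − 2·[U]_L + 2·[a]_L = −2·(0) − 2·(1) + 2·(1) = 0
  T: −2·[f]_T − 2·[U]_T + 2·[a]_T = −2·(-1) − 2·(-1) + 2·(-2) = 0
All base exponents vanish — dimensionless.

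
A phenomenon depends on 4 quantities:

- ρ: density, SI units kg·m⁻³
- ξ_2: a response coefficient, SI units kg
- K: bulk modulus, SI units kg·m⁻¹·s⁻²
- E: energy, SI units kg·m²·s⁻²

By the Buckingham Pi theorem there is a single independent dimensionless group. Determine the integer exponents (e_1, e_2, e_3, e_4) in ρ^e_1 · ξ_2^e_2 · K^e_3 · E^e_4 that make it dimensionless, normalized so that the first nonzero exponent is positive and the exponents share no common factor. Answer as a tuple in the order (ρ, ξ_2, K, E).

M: e_1·(1) + e_2·(1) + e_3·(1) + e_4·(1) = 0
L: e_1·(-3) + e_2·(0) + e_3·(-1) + e_4·(2) = 0
T: e_1·(0) + e_2·(0) + e_3·(-2) + e_4·(-2) = 0
Solving this homogeneous linear system for the smallest-integer solution (first nonzero entry positive) gives (1, -1, -1, 1).

(1, -1, -1, 1)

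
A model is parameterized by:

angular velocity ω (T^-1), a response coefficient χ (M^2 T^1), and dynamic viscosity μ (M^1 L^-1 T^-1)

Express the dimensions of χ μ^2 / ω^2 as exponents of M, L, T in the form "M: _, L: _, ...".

M: 4, L: -2, T: 1

Collect each base-dimension exponent across the product:
  M: −2·(0) + (2) + 2·(1) = 4
  L: −2·(0) + (0) + 2·(-1) = -2
  T: −2·(-1) + (1) + 2·(-1) = 1
So the dimensions are [M⁴ L⁻² T].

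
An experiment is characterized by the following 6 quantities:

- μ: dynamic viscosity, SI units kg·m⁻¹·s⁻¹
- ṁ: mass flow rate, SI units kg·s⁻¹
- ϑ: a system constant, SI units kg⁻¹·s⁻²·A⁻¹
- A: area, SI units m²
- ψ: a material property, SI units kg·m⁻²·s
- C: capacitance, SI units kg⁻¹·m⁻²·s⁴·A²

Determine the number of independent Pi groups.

There are 6 variables and 4 base dimensions (M, L, T, I).
The dimension matrix has rank 4.
Independent dimensionless groups: 6 − 4 = 2.

2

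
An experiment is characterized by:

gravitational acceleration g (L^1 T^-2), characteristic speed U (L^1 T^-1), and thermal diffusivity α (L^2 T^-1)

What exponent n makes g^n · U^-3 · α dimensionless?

Balance the L exponent: (1)·n from g, plus −3·(1) + (2) = -1 from the rest, must sum to zero.
n − 1 = 0, so n = 1.

1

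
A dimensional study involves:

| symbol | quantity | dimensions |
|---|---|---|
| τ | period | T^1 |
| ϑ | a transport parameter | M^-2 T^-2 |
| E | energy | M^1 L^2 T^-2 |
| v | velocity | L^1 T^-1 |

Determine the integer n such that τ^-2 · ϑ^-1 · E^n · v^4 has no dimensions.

Balance the M exponent: (1)·n from E, plus −2·(0) − (-2) + 4·(0) = 2 from the rest, must sum to zero.
n + 2 = 0, so n = -2.

-2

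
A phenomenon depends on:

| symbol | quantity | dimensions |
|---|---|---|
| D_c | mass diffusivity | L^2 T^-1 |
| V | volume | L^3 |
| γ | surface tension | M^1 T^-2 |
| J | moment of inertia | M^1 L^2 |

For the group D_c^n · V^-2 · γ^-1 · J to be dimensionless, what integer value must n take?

2

Balance the L exponent: (2)·n from D_c, plus −2·(3) − (0) + (2) = -4 from the rest, must sum to zero.
2n − 4 = 0, so n = 2.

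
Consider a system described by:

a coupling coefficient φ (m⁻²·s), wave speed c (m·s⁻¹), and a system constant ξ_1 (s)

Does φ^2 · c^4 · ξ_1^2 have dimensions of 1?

yes

Sum the exponent of each base dimension across the product:
  L: 2·[φ]_L + 4·[c]_L + 2·[ξ_1]_L = 2·(-2) + 4·(1) + 2·(0) = 0
  T: 2·[φ]_T + 4·[c]_T + 2·[ξ_1]_T = 2·(1) + 4·(-1) + 2·(1) = 0
All base exponents vanish — dimensionless.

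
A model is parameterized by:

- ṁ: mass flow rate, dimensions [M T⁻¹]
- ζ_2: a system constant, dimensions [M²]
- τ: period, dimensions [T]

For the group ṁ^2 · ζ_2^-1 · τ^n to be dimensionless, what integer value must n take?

Balance the T exponent: (1)·n from τ, plus 2·(-1) − (0) = -2 from the rest, must sum to zero.
n − 2 = 0, so n = 2.

2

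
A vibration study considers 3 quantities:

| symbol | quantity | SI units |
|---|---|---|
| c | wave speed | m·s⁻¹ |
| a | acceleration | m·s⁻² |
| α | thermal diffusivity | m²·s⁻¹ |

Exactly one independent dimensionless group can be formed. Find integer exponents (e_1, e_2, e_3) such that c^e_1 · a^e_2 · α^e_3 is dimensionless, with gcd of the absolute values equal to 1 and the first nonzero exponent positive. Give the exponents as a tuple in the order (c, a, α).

L: e_1·(1) + e_2·(1) + e_3·(2) = 0
T: e_1·(-1) + e_2·(-2) + e_3·(-1) = 0
Solving this homogeneous linear system for the smallest-integer solution (first nonzero entry positive) gives (3, -1, -1).

(3, -1, -1)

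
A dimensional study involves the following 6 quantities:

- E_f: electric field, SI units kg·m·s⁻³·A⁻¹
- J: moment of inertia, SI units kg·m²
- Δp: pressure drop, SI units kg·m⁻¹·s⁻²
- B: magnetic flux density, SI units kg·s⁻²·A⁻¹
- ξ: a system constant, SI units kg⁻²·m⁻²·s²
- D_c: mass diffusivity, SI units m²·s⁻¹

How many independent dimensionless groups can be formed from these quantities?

There are 6 variables and 4 base dimensions (M, L, T, I).
The dimension matrix has rank 4.
Independent dimensionless groups: 6 − 4 = 2.

2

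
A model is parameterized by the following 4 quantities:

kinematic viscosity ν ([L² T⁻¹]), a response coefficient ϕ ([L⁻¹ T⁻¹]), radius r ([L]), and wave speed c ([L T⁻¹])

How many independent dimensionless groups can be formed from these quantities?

2

There are 4 variables and 2 base dimensions (L, T).
The dimension matrix has rank 2.
Independent dimensionless groups: 4 − 2 = 2.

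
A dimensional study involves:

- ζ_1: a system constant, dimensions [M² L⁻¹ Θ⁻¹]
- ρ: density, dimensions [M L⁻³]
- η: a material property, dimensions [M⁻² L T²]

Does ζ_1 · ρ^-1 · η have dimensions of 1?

Sum the exponent of each base dimension across the product:
  M: [ζ_1]_M − [ρ]_M + [η]_M = (2) − (1) + (-2) = -1
  L: [ζ_1]_L − [ρ]_L + [η]_L = (-1) − (-3) + (1) = 3
  T: [ζ_1]_T − [ρ]_T + [η]_T = (0) − (0) + (2) = 2
  Θ: [ζ_1]_Θ − [ρ]_Θ + [η]_Θ = (-1) − (0) + (0) = -1
Net dimensions [M⁻¹ L³ T² Θ⁻¹] ≠ [1] — not dimensionless.

no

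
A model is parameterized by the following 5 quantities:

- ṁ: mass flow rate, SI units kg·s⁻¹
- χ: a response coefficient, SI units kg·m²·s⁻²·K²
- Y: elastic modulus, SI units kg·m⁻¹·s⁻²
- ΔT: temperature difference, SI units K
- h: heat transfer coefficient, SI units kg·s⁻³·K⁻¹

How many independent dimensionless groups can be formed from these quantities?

1

There are 5 variables and 4 base dimensions (M, L, T, Θ).
The dimension matrix has rank 4.
Independent dimensionless groups: 5 − 4 = 1.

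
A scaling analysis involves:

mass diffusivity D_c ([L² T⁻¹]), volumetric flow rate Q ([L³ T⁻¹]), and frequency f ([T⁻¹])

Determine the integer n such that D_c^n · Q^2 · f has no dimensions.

Balance the L exponent: (2)·n from D_c, plus 2·(3) + (0) = 6 from the rest, must sum to zero.
2n + 6 = 0, so n = -3.

-3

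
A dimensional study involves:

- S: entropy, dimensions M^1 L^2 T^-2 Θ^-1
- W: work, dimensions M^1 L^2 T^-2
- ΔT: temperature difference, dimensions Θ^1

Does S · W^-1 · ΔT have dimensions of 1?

yes

Sum the exponent of each base dimension across the product:
  M: [S]_M − [W]_M + [ΔT]_M = (1) − (1) + (0) = 0
  L: [S]_L − [W]_L + [ΔT]_L = (2) − (2) + (0) = 0
  T: [S]_T − [W]_T + [ΔT]_T = (-2) − (-2) + (0) = 0
  Θ: [S]_Θ − [W]_Θ + [ΔT]_Θ = (-1) − (0) + (1) = 0
All base exponents vanish — dimensionless.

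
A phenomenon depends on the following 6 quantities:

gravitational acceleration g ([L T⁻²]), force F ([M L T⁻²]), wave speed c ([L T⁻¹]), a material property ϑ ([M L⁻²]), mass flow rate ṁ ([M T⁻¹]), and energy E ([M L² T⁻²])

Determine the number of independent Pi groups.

There are 6 variables and 3 base dimensions (M, L, T).
The dimension matrix has rank 3.
Independent dimensionless groups: 6 − 3 = 3.

3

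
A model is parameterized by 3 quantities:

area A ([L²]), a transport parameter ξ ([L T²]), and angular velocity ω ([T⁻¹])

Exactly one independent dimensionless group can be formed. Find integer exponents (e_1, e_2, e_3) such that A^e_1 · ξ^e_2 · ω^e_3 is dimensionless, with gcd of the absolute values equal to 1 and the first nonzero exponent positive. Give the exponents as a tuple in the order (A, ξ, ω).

L: e_1·(2) + e_2·(1) + e_3·(0) = 0
T: e_1·(0) + e_2·(2) + e_3·(-1) = 0
Solving this homogeneous linear system for the smallest-integer solution (first nonzero entry positive) gives (1, -2, -4).

(1, -2, -4)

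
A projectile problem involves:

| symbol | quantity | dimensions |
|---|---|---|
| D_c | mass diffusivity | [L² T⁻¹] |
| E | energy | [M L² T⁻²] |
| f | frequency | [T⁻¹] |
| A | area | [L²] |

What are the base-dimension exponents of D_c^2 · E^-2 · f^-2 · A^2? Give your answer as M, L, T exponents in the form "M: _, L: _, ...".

Collect each base-dimension exponent across the product:
  M: 2·(0) − 2·(1) − 2·(0) + 2·(0) = -2
  L: 2·(2) − 2·(2) − 2·(0) + 2·(2) = 4
  T: 2·(-1) − 2·(-2) − 2·(-1) + 2·(0) = 4
So the dimensions are [M⁻² L⁴ T⁴].

M: -2, L: 4, T: 4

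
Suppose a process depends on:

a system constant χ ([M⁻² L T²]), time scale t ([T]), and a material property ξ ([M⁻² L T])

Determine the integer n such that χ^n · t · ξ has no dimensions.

Balance the M exponent: (-2)·n from χ, plus (0) + (-2) = -2 from the rest, must sum to zero.
-2n − 2 = 0, so n = -1.

-1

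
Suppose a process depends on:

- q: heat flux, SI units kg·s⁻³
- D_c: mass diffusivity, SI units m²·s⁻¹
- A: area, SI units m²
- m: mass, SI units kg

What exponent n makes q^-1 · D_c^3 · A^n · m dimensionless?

Balance the L exponent: (2)·n from A, plus −(0) + 3·(2) + (0) = 6 from the rest, must sum to zero.
2n + 6 = 0, so n = -3.

-3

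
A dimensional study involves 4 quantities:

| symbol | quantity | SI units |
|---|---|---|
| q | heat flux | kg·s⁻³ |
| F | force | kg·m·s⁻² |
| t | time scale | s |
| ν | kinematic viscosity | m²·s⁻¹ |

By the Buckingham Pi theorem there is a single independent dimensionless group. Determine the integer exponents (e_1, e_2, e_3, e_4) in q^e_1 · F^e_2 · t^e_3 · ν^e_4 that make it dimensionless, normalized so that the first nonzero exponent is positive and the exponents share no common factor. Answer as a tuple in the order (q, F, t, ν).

M: e_1·(1) + e_2·(1) + e_3·(0) + e_4·(0) = 0
L: e_1·(0) + e_2·(1) + e_3·(0) + e_4·(2) = 0
T: e_1·(-3) + e_2·(-2) + e_3·(1) + e_4·(-1) = 0
Solving this homogeneous linear system for the smallest-integer solution (first nonzero entry positive) gives (2, -2, 3, 1).

(2, -2, 3, 1)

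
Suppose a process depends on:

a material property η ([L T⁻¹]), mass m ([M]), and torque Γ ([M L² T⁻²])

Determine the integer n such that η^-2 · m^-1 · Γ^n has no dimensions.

1

Balance the M exponent: (1)·n from Γ, plus −2·(0) − (1) = -1 from the rest, must sum to zero.
n − 1 = 0, so n = 1.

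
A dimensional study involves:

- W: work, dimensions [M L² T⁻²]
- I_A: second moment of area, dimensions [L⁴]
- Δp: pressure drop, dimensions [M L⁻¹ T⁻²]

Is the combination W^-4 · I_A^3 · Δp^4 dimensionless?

yes

Sum the exponent of each base dimension across the product:
  M: −4·[W]_M + 3·[I_A]_M + 4·[Δp]_M = −4·(1) + 3·(0) + 4·(1) = 0
  L: −4·[W]_L + 3·[I_A]_L + 4·[Δp]_L = −4·(2) + 3·(4) + 4·(-1) = 0
  T: −4·[W]_T + 3·[I_A]_T + 4·[Δp]_T = −4·(-2) + 3·(0) + 4·(-2) = 0
  Θ: −4·[W]_Θ + 3·[I_A]_Θ + 4·[Δp]_Θ = −4·(0) + 3·(0) + 4·(0) = 0
All base exponents vanish — dimensionless.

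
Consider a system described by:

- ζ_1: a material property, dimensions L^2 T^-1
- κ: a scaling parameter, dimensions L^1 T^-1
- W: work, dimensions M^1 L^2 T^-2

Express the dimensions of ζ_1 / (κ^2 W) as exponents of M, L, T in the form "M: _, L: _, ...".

Collect each base-dimension exponent across the product:
  M: (0) − 2·(0) − (1) = -1
  L: (2) − 2·(1) − (2) = -2
  T: (-1) − 2·(-1) − (-2) = 3
So the dimensions are [M⁻¹ L⁻² T³].

M: -1, L: -2, T: 3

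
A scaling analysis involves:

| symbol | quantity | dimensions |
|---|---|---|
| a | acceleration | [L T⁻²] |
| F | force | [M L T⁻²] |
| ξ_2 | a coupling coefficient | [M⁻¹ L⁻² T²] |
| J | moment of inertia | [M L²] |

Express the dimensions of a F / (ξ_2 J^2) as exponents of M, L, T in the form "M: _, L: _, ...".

Collect each base-dimension exponent across the product:
  M: (0) + (1) − (-1) − 2·(1) = 0
  L: (1) + (1) − (-2) − 2·(2) = 0
  T: (-2) + (-2) − (2) − 2·(0) = -6
So the dimensions are [T⁻⁶].

M: 0, L: 0, T: -6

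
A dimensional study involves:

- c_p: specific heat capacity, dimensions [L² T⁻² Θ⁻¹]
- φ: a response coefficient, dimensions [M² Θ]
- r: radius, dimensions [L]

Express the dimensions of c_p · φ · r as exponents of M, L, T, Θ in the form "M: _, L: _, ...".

M: 2, L: 3, T: -2, Θ: 0

Collect each base-dimension exponent across the product:
  M: (0) + (2) + (0) = 2
  L: (2) + (0) + (1) = 3
  T: (-2) + (0) + (0) = -2
  Θ: (-1) + (1) + (0) = 0
So the dimensions are [M² L³ T⁻²].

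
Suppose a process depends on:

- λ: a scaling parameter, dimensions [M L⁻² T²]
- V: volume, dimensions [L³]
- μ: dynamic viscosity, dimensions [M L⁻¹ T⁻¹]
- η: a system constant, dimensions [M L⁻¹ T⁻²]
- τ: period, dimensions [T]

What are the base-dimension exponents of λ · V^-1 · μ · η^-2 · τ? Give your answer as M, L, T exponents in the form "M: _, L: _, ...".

M: 0, L: -4, T: 6

Collect each base-dimension exponent across the product:
  M: (1) − (0) + (1) − 2·(1) + (0) = 0
  L: (-2) − (3) + (-1) − 2·(-1) + (0) = -4
  T: (2) − (0) + (-1) − 2·(-2) + (1) = 6
So the dimensions are [L⁻⁴ T⁶].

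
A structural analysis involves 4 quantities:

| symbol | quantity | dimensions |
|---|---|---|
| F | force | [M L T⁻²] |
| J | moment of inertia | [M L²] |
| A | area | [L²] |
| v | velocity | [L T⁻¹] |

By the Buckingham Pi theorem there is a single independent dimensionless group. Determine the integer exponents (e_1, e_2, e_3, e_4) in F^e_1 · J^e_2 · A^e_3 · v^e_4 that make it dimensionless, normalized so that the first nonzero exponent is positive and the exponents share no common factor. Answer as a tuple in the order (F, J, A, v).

(2, -2, 3, -4)

M: e_1·(1) + e_2·(1) + e_3·(0) + e_4·(0) = 0
L: e_1·(1) + e_2·(2) + e_3·(2) + e_4·(1) = 0
T: e_1·(-2) + e_2·(0) + e_3·(0) + e_4·(-1) = 0
Solving this homogeneous linear system for the smallest-integer solution (first nonzero entry positive) gives (2, -2, 3, -4).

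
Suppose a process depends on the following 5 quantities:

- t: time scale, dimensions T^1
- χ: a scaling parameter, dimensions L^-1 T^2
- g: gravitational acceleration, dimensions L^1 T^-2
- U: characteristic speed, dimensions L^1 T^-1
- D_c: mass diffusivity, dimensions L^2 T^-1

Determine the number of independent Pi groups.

There are 5 variables and 2 base dimensions (L, T).
The dimension matrix has rank 2.
Independent dimensionless groups: 5 − 2 = 3.

3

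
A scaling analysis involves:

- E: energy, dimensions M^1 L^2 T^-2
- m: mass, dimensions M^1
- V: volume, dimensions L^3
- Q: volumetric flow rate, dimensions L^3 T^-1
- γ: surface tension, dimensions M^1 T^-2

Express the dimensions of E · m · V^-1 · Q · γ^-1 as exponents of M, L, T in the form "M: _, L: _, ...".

M: 1, L: 2, T: -1

Collect each base-dimension exponent across the product:
  M: (1) + (1) − (0) + (0) − (1) = 1
  L: (2) + (0) − (3) + (3) − (0) = 2
  T: (-2) + (0) − (0) + (-1) − (-2) = -1
So the dimensions are [M L² T⁻¹].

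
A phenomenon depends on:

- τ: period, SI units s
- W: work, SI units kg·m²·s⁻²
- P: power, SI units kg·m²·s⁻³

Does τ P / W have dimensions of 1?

Sum the exponent of each base dimension across the product:
  M: [τ]_M − [W]_M + [P]_M = (0) − (1) + (1) = 0
  L: [τ]_L − [W]_L + [P]_L = (0) − (2) + (2) = 0
  T: [τ]_T − [W]_T + [P]_T = (1) − (-2) + (-3) = 0
  Θ: [τ]_Θ − [W]_Θ + [P]_Θ = (0) − (0) + (0) = 0
All base exponents vanish — dimensionless.

yes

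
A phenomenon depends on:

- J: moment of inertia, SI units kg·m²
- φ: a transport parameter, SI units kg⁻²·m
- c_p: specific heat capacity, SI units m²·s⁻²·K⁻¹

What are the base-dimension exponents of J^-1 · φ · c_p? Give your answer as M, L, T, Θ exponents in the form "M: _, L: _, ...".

M: -3, L: 1, T: -2, Θ: -1

Collect each base-dimension exponent across the product:
  M: −(1) + (-2) + (0) = -3
  L: −(2) + (1) + (2) = 1
  T: −(0) + (0) + (-2) = -2
  Θ: −(0) + (0) + (-1) = -1
So the dimensions are [M⁻³ L T⁻² Θ⁻¹].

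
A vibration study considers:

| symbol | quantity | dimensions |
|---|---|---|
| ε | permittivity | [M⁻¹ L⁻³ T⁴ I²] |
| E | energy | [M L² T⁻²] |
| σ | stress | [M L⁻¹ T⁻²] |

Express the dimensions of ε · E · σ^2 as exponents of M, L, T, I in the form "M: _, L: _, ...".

M: 2, L: -3, T: -2, I: 2

Collect each base-dimension exponent across the product:
  M: (-1) + (1) + 2·(1) = 2
  L: (-3) + (2) + 2·(-1) = -3
  T: (4) + (-2) + 2·(-2) = -2
  I: (2) + (0) + 2·(0) = 2
So the dimensions are [M² L⁻³ T⁻² I²].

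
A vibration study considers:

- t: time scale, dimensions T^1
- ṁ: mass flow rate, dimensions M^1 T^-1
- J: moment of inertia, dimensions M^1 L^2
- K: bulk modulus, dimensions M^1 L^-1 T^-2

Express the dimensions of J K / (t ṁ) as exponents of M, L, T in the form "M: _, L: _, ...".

M: 1, L: 1, T: -2

Collect each base-dimension exponent across the product:
  M: −(0) − (1) + (1) + (1) = 1
  L: −(0) − (0) + (2) + (-1) = 1
  T: −(1) − (-1) + (0) + (-2) = -2
So the dimensions are [M L T⁻²].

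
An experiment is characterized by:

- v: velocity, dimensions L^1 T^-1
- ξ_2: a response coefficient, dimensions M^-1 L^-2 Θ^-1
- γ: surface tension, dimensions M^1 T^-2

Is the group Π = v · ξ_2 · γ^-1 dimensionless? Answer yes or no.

no

Sum the exponent of each base dimension across the product:
  M: [v]_M + [ξ_2]_M − [γ]_M = (0) + (-1) − (1) = -2
  L: [v]_L + [ξ_2]_L − [γ]_L = (1) + (-2) − (0) = -1
  T: [v]_T + [ξ_2]_T − [γ]_T = (-1) + (0) − (-2) = 1
  Θ: [v]_Θ + [ξ_2]_Θ − [γ]_Θ = (0) + (-1) − (0) = -1
Net dimensions [M⁻² L⁻¹ T Θ⁻¹] ≠ [1] — not dimensionless.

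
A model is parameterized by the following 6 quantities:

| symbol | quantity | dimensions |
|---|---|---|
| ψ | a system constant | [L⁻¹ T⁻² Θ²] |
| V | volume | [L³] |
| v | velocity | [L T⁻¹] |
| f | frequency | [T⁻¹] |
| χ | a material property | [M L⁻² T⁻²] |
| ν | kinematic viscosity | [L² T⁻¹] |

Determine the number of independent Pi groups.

There are 6 variables and 4 base dimensions (M, L, T, Θ).
The dimension matrix has rank 4.
Independent dimensionless groups: 6 − 4 = 2.

2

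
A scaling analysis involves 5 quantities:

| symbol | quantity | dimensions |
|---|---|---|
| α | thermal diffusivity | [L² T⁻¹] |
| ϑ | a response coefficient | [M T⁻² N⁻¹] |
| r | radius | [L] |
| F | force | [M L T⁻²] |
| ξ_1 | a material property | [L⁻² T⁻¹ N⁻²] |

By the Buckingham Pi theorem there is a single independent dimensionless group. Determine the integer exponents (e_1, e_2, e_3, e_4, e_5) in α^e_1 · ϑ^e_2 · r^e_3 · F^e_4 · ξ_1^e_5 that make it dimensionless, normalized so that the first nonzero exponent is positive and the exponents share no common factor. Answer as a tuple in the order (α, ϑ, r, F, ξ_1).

M: e_1·(0) + e_2·(1) + e_3·(0) + e_4·(1) + e_5·(0) = 0
L: e_1·(2) + e_2·(0) + e_3·(1) + e_4·(1) + e_5·(-2) = 0
T: e_1·(-1) + e_2·(-2) + e_3·(0) + e_4·(-2) + e_5·(-1) = 0
N: e_1·(0) + e_2·(-1) + e_3·(0) + e_4·(0) + e_5·(-2) = 0
Solving this homogeneous linear system for the smallest-integer solution (first nonzero entry positive) gives (1, 2, -2, -2, -1).

(1, 2, -2, -2, -1)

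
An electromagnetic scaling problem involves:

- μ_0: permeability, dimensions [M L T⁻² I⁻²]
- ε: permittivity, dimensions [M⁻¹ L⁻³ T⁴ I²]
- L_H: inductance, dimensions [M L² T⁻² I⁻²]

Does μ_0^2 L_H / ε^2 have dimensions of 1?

no

Sum the exponent of each base dimension across the product:
  M: 2·[μ_0]_M − 2·[ε]_M + [L_H]_M = 2·(1) − 2·(-1) + (1) = 5
  L: 2·[μ_0]_L − 2·[ε]_L + [L_H]_L = 2·(1) − 2·(-3) + (2) = 10
  T: 2·[μ_0]_T − 2·[ε]_T + [L_H]_T = 2·(-2) − 2·(4) + (-2) = -14
  I: 2·[μ_0]_I − 2·[ε]_I + [L_H]_I = 2·(-2) − 2·(2) + (-2) = -10
Net dimensions [M⁵ L¹⁰ T⁻¹⁴ I⁻¹⁰] ≠ [1] — not dimensionless.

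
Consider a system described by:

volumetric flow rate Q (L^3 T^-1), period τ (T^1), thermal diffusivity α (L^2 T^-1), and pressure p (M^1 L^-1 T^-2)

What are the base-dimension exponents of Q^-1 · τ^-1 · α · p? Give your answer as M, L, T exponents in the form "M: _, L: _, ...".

Collect each base-dimension exponent across the product:
  M: −(0) − (0) + (0) + (1) = 1
  L: −(3) − (0) + (2) + (-1) = -2
  T: −(-1) − (1) + (-1) + (-2) = -3
So the dimensions are [M L⁻² T⁻³].

M: 1, L: -2, T: -3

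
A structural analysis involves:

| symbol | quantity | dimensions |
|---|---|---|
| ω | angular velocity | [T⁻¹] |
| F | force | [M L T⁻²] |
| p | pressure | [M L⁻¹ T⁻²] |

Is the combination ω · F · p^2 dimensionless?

Sum the exponent of each base dimension across the product:
  M: [ω]_M + [F]_M + 2·[p]_M = (0) + (1) + 2·(1) = 3
  L: [ω]_L + [F]_L + 2·[p]_L = (0) + (1) + 2·(-1) = -1
  T: [ω]_T + [F]_T + 2·[p]_T = (-1) + (-2) + 2·(-2) = -7
Net dimensions [M³ L⁻¹ T⁻⁷] ≠ [1] — not dimensionless.

no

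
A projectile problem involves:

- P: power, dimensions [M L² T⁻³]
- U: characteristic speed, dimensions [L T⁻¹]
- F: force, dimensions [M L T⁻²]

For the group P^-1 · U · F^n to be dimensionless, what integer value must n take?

Balance the M exponent: (1)·n from F, plus −(1) + (0) = -1 from the rest, must sum to zero.
n − 1 = 0, so n = 1.

1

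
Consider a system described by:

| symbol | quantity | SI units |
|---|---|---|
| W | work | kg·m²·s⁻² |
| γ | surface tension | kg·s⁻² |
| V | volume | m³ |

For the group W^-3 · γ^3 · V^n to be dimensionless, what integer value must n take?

2

Balance the L exponent: (3)·n from V, plus −3·(2) + 3·(0) = -6 from the rest, must sum to zero.
3n − 6 = 0, so n = 2.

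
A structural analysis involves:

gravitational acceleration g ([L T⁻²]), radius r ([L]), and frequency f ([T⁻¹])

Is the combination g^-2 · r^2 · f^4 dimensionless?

yes

Sum the exponent of each base dimension across the product:
  M: −2·[g]_M + 2·[r]_M + 4·[f]_M = −2·(0) + 2·(0) + 4·(0) = 0
  L: −2·[g]_L + 2·[r]_L + 4·[f]_L = −2·(1) + 2·(1) + 4·(0) = 0
  T: −2·[g]_T + 2·[r]_T + 4·[f]_T = −2·(-2) + 2·(0) + 4·(-1) = 0
All base exponents vanish — dimensionless.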